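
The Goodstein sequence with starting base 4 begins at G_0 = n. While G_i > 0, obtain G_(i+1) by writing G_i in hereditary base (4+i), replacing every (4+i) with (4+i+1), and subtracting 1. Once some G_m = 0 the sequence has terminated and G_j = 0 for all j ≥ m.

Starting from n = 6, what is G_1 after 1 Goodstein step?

step 0: 6 = 4 + 2; sub 5 for 4: 5 + 2; = 7; G_1 = 7−1 = 6
step 1: 6 = 5 + 1; sub 6 for 5: 6 + 1; = 7; G_2 = 7−1 = 6

6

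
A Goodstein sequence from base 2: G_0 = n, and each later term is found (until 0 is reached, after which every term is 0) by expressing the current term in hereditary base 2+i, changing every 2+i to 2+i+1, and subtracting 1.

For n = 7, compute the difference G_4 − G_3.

43530

[0] 7 ≡ 2^2 + 2 + 1 (base 2). Lift 3: 31. −1: 30.
[1] 30 ≡ 3^3 + 3 (base 3). Lift 4: 260. −1: 259.
[2] 259 ≡ 4^4 + 3 (base 4). Lift 5: 3128. −1: 3127.
[3] 3127 ≡ 5^5 + 2 (base 5). Lift 6: 46658. −1: 46657.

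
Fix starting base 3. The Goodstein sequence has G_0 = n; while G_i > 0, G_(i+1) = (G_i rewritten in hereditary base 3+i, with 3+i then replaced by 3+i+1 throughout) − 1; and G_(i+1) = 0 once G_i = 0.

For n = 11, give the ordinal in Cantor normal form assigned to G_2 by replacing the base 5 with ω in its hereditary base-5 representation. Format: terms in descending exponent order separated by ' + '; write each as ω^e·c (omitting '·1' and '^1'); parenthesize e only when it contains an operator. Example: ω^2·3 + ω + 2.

ω^2

[0] 11 ≡ 3^2 + 2 (base 3). Lift 4: 18. −1: 17.
[1] 17 ≡ 4^2 + 1 (base 4). Lift 5: 26. −1: 25.
[2] 25 ≡ 5^2 (base 5). Lift 6: 36. −1: 35.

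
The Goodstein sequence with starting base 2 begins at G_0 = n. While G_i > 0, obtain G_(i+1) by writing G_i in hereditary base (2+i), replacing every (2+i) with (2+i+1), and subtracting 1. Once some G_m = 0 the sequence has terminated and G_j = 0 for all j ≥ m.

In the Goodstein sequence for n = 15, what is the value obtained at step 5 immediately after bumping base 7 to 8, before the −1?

base 2: 15 = 2^(2 + 1) + 2^2 + 2 + 1; at 3: 3^(3 + 1) + 3^3 + 3 + 1 = 112; next = 111
base 3: 111 = 3^(3 + 1) + 3^3 + 3; at 4: 4^(4 + 1) + 4^4 + 4 = 1284; next = 1283
base 4: 1283 = 4^(4 + 1) + 4^4 + 3; at 5: 5^(5 + 1) + 5^5 + 3 = 18753; next = 18752
base 5: 18752 = 5^(5 + 1) + 5^5 + 2; at 6: 6^(6 + 1) + 6^6 + 2 = 326594; next = 326593
base 6: 326593 = 6^(6 + 1) + 6^6 + 1; at 7: 7^(7 + 1) + 7^7 + 1 = 6588345; next = 6588344

150994944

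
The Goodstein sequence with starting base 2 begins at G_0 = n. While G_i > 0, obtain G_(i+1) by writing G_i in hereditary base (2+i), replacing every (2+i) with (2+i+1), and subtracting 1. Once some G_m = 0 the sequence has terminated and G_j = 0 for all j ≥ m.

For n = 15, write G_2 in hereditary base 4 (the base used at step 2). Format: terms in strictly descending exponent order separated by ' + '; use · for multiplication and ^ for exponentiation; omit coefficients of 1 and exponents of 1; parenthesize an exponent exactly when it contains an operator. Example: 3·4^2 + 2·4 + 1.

4^(4 + 1) + 4^4 + 3

[0] 15 ≡ 2^(2 + 1) + 2^2 + 2 + 1 (base 2). Lift 3: 112. −1: 111.
[1] 111 ≡ 3^(3 + 1) + 3^3 + 3 (base 3). Lift 4: 1284. −1: 1283.
[2] 1283 ≡ 4^(4 + 1) + 4^4 + 3 (base 4). Lift 5: 18753. −1: 18752.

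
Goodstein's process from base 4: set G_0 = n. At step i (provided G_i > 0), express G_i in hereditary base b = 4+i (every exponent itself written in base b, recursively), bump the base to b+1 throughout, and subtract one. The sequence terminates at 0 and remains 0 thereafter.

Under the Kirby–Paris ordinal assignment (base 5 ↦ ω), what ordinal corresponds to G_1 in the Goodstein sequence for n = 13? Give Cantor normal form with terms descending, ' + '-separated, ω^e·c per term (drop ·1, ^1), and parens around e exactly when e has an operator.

G_0=13  [base 4] 3·4 + 1  →[4↦5]→  3·5 + 1 = 16  −1 ⇒ G_1=15
G_1=15  [base 5] 3·5  →[5↦6]→  3·6 = 18  −1 ⇒ G_2=17

ω·3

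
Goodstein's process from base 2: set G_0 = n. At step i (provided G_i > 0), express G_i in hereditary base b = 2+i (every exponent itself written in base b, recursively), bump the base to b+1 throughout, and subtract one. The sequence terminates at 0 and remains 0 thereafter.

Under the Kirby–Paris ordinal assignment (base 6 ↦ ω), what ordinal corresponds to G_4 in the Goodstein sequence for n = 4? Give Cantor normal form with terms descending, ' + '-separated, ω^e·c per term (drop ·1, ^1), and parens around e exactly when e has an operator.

ω^2·2 + ω + 5

(0) 4|_2 = 2^2 ↦ 3^3|_3 = 27 ⇒ 26
(1) 26|_3 = 2·3^2 + 2·3 + 2 ↦ 2·4^2 + 2·4 + 2|_4 = 42 ⇒ 41
(2) 41|_4 = 2·4^2 + 2·4 + 1 ↦ 2·5^2 + 2·5 + 1|_5 = 61 ⇒ 60
(3) 60|_5 = 2·5^2 + 2·5 ↦ 2·6^2 + 2·6|_6 = 84 ⇒ 83
(4) 83|_6 = 2·6^2 + 6 + 5 ↦ 2·7^2 + 7 + 5|_7 = 110 ⇒ 109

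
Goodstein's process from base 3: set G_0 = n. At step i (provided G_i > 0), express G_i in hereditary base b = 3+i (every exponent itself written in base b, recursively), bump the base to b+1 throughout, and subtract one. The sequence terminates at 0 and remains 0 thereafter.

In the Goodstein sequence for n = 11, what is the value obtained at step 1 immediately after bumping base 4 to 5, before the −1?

i=0: 11 = 3^2 + 2 (b=3); 3→4: 4^2 + 2 = 18; 18−1 = 17
i=1: 17 = 4^2 + 1 (b=4); 4→5: 5^2 + 1 = 26; 26−1 = 25

26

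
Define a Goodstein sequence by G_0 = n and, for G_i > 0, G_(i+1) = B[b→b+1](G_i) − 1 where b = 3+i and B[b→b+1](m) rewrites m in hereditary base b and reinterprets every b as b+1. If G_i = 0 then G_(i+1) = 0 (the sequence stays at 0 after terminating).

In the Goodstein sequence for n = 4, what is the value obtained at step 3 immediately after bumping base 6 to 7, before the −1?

3

4 —HB3→ 3 + 1 —bump→ 4 + 1 = 5 —(−1)→ 4
4 —HB4→ 4 —bump→ 5 = 5 —(−1)→ 4
4 —HB5→ 4 —bump→ 4 = 4 —(−1)→ 3
3 —HB6→ 3 —bump→ 3 = 3 —(−1)→ 2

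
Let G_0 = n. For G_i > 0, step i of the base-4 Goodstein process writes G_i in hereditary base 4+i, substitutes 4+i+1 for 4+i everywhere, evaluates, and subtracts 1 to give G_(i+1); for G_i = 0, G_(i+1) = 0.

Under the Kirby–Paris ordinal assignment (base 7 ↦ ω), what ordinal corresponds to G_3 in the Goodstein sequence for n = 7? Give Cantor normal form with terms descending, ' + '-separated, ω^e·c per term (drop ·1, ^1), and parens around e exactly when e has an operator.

G_0=7  [base 4] 4 + 3  →[4↦5]→  5 + 3 = 8  −1 ⇒ G_1=7
G_1=7  [base 5] 5 + 2  →[5↦6]→  6 + 2 = 8  −1 ⇒ G_2=7
G_2=7  [base 6] 6 + 1  →[6↦7]→  7 + 1 = 8  −1 ⇒ G_3=7
G_3=7  [base 7] 7  →[7↦8]→  8 = 8  −1 ⇒ G_4=7

ω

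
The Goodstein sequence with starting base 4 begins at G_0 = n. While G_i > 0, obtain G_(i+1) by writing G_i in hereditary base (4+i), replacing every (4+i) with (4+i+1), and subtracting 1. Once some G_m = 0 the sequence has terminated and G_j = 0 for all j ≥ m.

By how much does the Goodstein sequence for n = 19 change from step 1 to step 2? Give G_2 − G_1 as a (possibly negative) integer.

10

[0] 19 ≡ 4^2 + 3 (base 4). Lift 5: 28. −1: 27.
[1] 27 ≡ 5^2 + 2 (base 5). Lift 6: 38. −1: 37.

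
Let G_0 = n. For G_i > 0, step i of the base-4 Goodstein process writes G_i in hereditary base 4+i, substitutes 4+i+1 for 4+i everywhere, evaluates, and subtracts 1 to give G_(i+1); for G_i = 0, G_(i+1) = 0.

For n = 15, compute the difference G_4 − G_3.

base 4: 15 = 3·4 + 3; at 5: 3·5 + 3 = 18; next = 17
base 5: 17 = 3·5 + 2; at 6: 3·6 + 2 = 20; next = 19
base 6: 19 = 3·6 + 1; at 7: 3·7 + 1 = 22; next = 21
base 7: 21 = 3·7; at 8: 3·8 = 24; next = 23

2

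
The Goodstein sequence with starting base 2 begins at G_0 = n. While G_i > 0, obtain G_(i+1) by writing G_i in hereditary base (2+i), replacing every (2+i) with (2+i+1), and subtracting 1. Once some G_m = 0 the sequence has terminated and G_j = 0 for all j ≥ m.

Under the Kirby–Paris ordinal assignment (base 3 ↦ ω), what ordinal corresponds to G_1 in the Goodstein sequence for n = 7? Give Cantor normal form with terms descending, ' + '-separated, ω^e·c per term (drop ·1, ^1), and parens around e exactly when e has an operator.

base 2: 7 = 2^2 + 2 + 1; at 3: 3^3 + 3 + 1 = 31; next = 30
base 3: 30 = 3^3 + 3; at 4: 4^4 + 4 = 260; next = 259

ω^ω + ω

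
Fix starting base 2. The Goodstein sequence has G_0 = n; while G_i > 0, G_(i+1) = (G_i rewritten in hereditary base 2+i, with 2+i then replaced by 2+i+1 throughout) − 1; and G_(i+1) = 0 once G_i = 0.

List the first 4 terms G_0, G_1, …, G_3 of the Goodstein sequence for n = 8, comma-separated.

8, 80, 553, 6310

G_0=8  [base 2] 2^(2 + 1)  →[2↦3]→  3^(3 + 1) = 81  −1 ⇒ G_1=80
G_1=80  [base 3] 2·3^3 + 2·3^2 + 2·3 + 2  →[3↦4]→  2·4^4 + 2·4^2 + 2·4 + 2 = 554  −1 ⇒ G_2=553
G_2=553  [base 4] 2·4^4 + 2·4^2 + 2·4 + 1  →[4↦5]→  2·5^5 + 2·5^2 + 2·5 + 1 = 6311  −1 ⇒ G_3=6310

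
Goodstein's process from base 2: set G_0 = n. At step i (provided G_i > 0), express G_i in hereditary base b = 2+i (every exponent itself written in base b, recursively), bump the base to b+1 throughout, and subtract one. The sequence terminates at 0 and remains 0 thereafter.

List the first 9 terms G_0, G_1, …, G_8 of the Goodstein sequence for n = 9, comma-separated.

9, 81, 1023, 9842, 140743, 2471826, 50333399, 1162263921, 30000003325

step 0: 9 = 2^(2 + 1) + 1; sub 3 for 2: 3^(3 + 1) + 1; = 82; G_1 = 82−1 = 81
step 1: 81 = 3^(3 + 1); sub 4 for 3: 4^(4 + 1); = 1024; G_2 = 1024−1 = 1023
step 2: 1023 = 3·4^4 + 3·4^3 + 3·4^2 + 3·4 + 3; sub 5 for 4: 3·5^5 + 3·5^3 + 3·5^2 + 3·5 + 3; = 9843; G_3 = 9843−1 = 9842
step 3: 9842 = 3·5^5 + 3·5^3 + 3·5^2 + 3·5 + 2; sub 6 for 5: 3·6^6 + 3·6^3 + 3·6^2 + 3·6 + 2; = 140744; G_4 = 140744−1 = 140743
step 4: 140743 = 3·6^6 + 3·6^3 + 3·6^2 + 3·6 + 1; sub 7 for 6: 3·7^7 + 3·7^3 + 3·7^2 + 3·7 + 1; = 2471827; G_5 = 2471827−1 = 2471826
step 5: 2471826 = 3·7^7 + 3·7^3 + 3·7^2 + 3·7; sub 8 for 7: 3·8^8 + 3·8^3 + 3·8^2 + 3·8; = 50333400; G_6 = 50333400−1 = 50333399
step 6: 50333399 = 3·8^8 + 3·8^3 + 3·8^2 + 2·8 + 7; sub 9 for 8: 3·9^9 + 3·9^3 + 3·9^2 + 2·9 + 7; = 1162263922; G_7 = 1162263922−1 = 1162263921
step 7: 1162263921 = 3·9^9 + 3·9^3 + 3·9^2 + 2·9 + 6; sub 10 for 9: 3·10^10 + 3·10^3 + 3·10^2 + 2·10 + 6; = 30000003326; G_8 = 30000003326−1 = 30000003325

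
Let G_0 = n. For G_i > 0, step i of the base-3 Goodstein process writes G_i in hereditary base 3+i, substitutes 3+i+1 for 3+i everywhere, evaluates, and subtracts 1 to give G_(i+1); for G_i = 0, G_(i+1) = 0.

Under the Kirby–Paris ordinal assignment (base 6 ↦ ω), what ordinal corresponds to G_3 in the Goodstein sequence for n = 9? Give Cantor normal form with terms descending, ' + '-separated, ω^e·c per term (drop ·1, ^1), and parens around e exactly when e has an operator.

ω·3 + 1

step 0: 9 = 3^2; sub 4 for 3: 4^2; = 16; G_1 = 16−1 = 15
step 1: 15 = 3·4 + 3; sub 5 for 4: 3·5 + 3; = 18; G_2 = 18−1 = 17
step 2: 17 = 3·5 + 2; sub 6 for 5: 3·6 + 2; = 20; G_3 = 20−1 = 19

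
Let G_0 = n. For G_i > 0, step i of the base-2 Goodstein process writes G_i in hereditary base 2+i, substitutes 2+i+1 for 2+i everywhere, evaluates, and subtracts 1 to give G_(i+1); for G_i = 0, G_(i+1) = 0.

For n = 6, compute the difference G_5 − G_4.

G_0=6  [base 2] 2^2 + 2  →[2↦3]→  3^3 + 3 = 30  −1 ⇒ G_1=29
G_1=29  [base 3] 3^3 + 2  →[3↦4]→  4^4 + 2 = 258  −1 ⇒ G_2=257
G_2=257  [base 4] 4^4 + 1  →[4↦5]→  5^5 + 1 = 3126  −1 ⇒ G_3=3125
G_3=3125  [base 5] 5^5  →[5↦6]→  6^6 = 46656  −1 ⇒ G_4=46655
G_4=46655  [base 6] 5·6^5 + 5·6^4 + 5·6^3 + 5·6^2 + 5·6 + 5  →[6↦7]→  5·7^5 + 5·7^4 + 5·7^3 + 5·7^2 + 5·7 + 5 = 98040  −1 ⇒ G_5=98039

51384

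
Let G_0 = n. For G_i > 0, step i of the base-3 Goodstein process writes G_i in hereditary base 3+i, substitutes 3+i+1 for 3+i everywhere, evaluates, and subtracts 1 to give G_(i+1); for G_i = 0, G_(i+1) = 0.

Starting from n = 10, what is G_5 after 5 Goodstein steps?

33

G_0=10  [base 3] 3^2 + 1  →[3↦4]→  4^2 + 1 = 17  −1 ⇒ G_1=16
G_1=16  [base 4] 4^2  →[4↦5]→  5^2 = 25  −1 ⇒ G_2=24
G_2=24  [base 5] 4·5 + 4  →[5↦6]→  4·6 + 4 = 28  −1 ⇒ G_3=27
G_3=27  [base 6] 4·6 + 3  →[6↦7]→  4·7 + 3 = 31  −1 ⇒ G_4=30
G_4=30  [base 7] 4·7 + 2  →[7↦8]→  4·8 + 2 = 34  −1 ⇒ G_5=33
G_5=33  [base 8] 4·8 + 1  →[8↦9]→  4·9 + 1 = 37  −1 ⇒ G_6=36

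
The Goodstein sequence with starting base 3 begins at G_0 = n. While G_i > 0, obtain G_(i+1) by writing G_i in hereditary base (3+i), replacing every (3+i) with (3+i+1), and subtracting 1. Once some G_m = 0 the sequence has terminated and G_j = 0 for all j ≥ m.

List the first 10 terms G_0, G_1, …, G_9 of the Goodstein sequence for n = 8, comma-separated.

8, 9, 10, 11, 11, 11, 11, 11, 11, 11

i=0: 8 = 2·3 + 2 (b=3); 3→4: 2·4 + 2 = 10; 10−1 = 9
i=1: 9 = 2·4 + 1 (b=4); 4→5: 2·5 + 1 = 11; 11−1 = 10
i=2: 10 = 2·5 (b=5); 5→6: 2·6 = 12; 12−1 = 11
i=3: 11 = 6 + 5 (b=6); 6→7: 7 + 5 = 12; 12−1 = 11
i=4: 11 = 7 + 4 (b=7); 7→8: 8 + 4 = 12; 12−1 = 11
i=5: 11 = 8 + 3 (b=8); 8→9: 9 + 3 = 12; 12−1 = 11
i=6: 11 = 9 + 2 (b=9); 9→10: 10 + 2 = 12; 12−1 = 11
i=7: 11 = 10 + 1 (b=10); 10→11: 11 + 1 = 12; 12−1 = 11
i=8: 11 = 11 (b=11); 11→12: 12 = 12; 12−1 = 11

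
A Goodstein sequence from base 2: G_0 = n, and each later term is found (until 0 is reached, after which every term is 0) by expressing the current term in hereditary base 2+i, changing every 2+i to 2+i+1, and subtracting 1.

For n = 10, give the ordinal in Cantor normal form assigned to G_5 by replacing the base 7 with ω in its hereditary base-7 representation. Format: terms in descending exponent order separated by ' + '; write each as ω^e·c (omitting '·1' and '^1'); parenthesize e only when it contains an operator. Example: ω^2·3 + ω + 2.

step 0: 10 = 2^(2 + 1) + 2; sub 3 for 2: 3^(3 + 1) + 3; = 84; G_1 = 84−1 = 83
step 1: 83 = 3^(3 + 1) + 2; sub 4 for 3: 4^(4 + 1) + 2; = 1026; G_2 = 1026−1 = 1025
step 2: 1025 = 4^(4 + 1) + 1; sub 5 for 4: 5^(5 + 1) + 1; = 15626; G_3 = 15626−1 = 15625
step 3: 15625 = 5^(5 + 1); sub 6 for 5: 6^(6 + 1); = 279936; G_4 = 279936−1 = 279935
step 4: 279935 = 5·6^6 + 5·6^5 + 5·6^4 + 5·6^3 + 5·6^2 + 5·6 + 5; sub 7 for 6: 5·7^7 + 5·7^5 + 5·7^4 + 5·7^3 + 5·7^2 + 5·7 + 5; = 4215755; G_5 = 4215755−1 = 4215754
step 5: 4215754 = 5·7^7 + 5·7^5 + 5·7^4 + 5·7^3 + 5·7^2 + 5·7 + 4; sub 8 for 7: 5·8^8 + 5·8^5 + 5·8^4 + 5·8^3 + 5·8^2 + 5·8 + 4; = 84073324; G_6 = 84073324−1 = 84073323

ω^ω·5 + ω^5·5 + ω^4·5 + ω^3·5 + ω^2·5 + ω·5 + 4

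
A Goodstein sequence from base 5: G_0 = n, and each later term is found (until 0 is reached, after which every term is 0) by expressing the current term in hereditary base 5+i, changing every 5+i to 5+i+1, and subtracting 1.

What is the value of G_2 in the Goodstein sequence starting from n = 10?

base 5: 10 = 2·5; at 6: 2·6 = 12; next = 11
base 6: 11 = 6 + 5; at 7: 7 + 5 = 12; next = 11
base 7: 11 = 7 + 4; at 8: 8 + 4 = 12; next = 11

11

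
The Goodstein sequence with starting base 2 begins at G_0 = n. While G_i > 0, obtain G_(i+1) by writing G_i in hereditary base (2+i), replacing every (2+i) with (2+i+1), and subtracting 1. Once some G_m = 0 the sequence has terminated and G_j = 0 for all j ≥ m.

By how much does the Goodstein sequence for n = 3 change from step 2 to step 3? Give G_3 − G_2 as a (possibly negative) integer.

G_0=3  [base 2] 2 + 1  →[2↦3]→  3 + 1 = 4  −1 ⇒ G_1=3
G_1=3  [base 3] 3  →[3↦4]→  4 = 4  −1 ⇒ G_2=3
G_2=3  [base 4] 3  →[4↦5]→  3 = 3  −1 ⇒ G_3=2

-1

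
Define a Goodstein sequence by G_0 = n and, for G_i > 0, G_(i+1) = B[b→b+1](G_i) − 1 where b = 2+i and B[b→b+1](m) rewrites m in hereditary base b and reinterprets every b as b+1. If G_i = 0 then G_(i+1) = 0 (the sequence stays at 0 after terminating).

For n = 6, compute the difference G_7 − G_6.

base 2: 6 = 2^2 + 2; at 3: 3^3 + 3 = 30; next = 29
base 3: 29 = 3^3 + 2; at 4: 4^4 + 2 = 258; next = 257
base 4: 257 = 4^4 + 1; at 5: 5^5 + 1 = 3126; next = 3125
base 5: 3125 = 5^5; at 6: 6^6 = 46656; next = 46655
base 6: 46655 = 5·6^5 + 5·6^4 + 5·6^3 + 5·6^2 + 5·6 + 5; at 7: 5·7^5 + 5·7^4 + 5·7^3 + 5·7^2 + 5·7 + 5 = 98040; next = 98039
base 7: 98039 = 5·7^5 + 5·7^4 + 5·7^3 + 5·7^2 + 5·7 + 4; at 8: 5·8^5 + 5·8^4 + 5·8^3 + 5·8^2 + 5·8 + 4 = 187244; next = 187243
base 8: 187243 = 5·8^5 + 5·8^4 + 5·8^3 + 5·8^2 + 5·8 + 3; at 9: 5·9^5 + 5·9^4 + 5·9^3 + 5·9^2 + 5·9 + 3 = 332148; next = 332147

144904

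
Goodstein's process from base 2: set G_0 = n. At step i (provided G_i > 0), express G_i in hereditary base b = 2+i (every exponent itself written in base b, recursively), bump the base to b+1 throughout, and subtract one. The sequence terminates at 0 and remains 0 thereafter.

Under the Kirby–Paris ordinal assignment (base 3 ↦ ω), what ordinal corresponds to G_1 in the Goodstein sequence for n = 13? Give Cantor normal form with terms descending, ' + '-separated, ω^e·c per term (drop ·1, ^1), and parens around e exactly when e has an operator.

ω^(ω + 1) + ω^ω

i=0: 13 = 2^(2 + 1) + 2^2 + 1 (b=2); 2→3: 3^(3 + 1) + 3^3 + 1 = 109; 109−1 = 108
i=1: 108 = 3^(3 + 1) + 3^3 (b=3); 3→4: 4^(4 + 1) + 4^4 = 1280; 1280−1 = 1279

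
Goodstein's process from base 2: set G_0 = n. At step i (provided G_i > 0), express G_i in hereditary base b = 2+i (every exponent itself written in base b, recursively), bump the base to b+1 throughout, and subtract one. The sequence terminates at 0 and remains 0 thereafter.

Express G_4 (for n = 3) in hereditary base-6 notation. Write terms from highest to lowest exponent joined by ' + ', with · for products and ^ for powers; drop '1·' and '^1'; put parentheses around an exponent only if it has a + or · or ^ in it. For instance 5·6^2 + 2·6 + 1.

1

3 —HB2→ 2 + 1 —bump→ 3 + 1 = 4 —(−1)→ 3
3 —HB3→ 3 —bump→ 4 = 4 —(−1)→ 3
3 —HB4→ 3 —bump→ 3 = 3 —(−1)→ 2
2 —HB5→ 2 —bump→ 2 = 2 —(−1)→ 1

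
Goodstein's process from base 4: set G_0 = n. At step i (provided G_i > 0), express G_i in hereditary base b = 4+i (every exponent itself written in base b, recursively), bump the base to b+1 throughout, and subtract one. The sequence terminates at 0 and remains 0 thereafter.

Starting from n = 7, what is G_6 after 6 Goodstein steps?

G_0=7  [base 4] 4 + 3  →[4↦5]→  5 + 3 = 8  −1 ⇒ G_1=7
G_1=7  [base 5] 5 + 2  →[5↦6]→  6 + 2 = 8  −1 ⇒ G_2=7
G_2=7  [base 6] 6 + 1  →[6↦7]→  7 + 1 = 8  −1 ⇒ G_3=7
G_3=7  [base 7] 7  →[7↦8]→  8 = 8  −1 ⇒ G_4=7
G_4=7  [base 8] 7  →[8↦9]→  7 = 7  −1 ⇒ G_5=6
G_5=6  [base 9] 6  →[9↦10]→  6 = 6  −1 ⇒ G_6=5
G_6=5  [base 10] 5  →[10↦11]→  5 = 5  −1 ⇒ G_7=4

5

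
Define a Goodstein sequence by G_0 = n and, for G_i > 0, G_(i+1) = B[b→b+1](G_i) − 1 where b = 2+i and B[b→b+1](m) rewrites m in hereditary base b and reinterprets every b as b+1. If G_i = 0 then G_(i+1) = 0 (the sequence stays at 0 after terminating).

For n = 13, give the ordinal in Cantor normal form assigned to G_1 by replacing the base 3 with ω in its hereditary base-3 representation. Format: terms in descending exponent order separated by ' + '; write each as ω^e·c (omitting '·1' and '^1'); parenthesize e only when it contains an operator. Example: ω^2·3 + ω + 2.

base 2: 13 = 2^(2 + 1) + 2^2 + 1; at 3: 3^(3 + 1) + 3^3 + 1 = 109; next = 108
base 3: 108 = 3^(3 + 1) + 3^3; at 4: 4^(4 + 1) + 4^4 = 1280; next = 1279

ω^(ω + 1) + ω^ω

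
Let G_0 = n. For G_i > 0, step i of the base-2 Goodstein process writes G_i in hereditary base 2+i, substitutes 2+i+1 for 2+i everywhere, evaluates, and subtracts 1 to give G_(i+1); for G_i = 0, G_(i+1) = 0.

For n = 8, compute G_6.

(0) 8|_2 = 2^(2 + 1) ↦ 3^(3 + 1)|_3 = 81 ⇒ 80
(1) 80|_3 = 2·3^3 + 2·3^2 + 2·3 + 2 ↦ 2·4^4 + 2·4^2 + 2·4 + 2|_4 = 554 ⇒ 553
(2) 553|_4 = 2·4^4 + 2·4^2 + 2·4 + 1 ↦ 2·5^5 + 2·5^2 + 2·5 + 1|_5 = 6311 ⇒ 6310
(3) 6310|_5 = 2·5^5 + 2·5^2 + 2·5 ↦ 2·6^6 + 2·6^2 + 2·6|_6 = 93396 ⇒ 93395
(4) 93395|_6 = 2·6^6 + 2·6^2 + 6 + 5 ↦ 2·7^7 + 2·7^2 + 7 + 5|_7 = 1647196 ⇒ 1647195
(5) 1647195|_7 = 2·7^7 + 2·7^2 + 7 + 4 ↦ 2·8^8 + 2·8^2 + 8 + 4|_8 = 33554572 ⇒ 33554571
(6) 33554571|_8 = 2·8^8 + 2·8^2 + 8 + 3 ↦ 2·9^9 + 2·9^2 + 9 + 3|_9 = 774841152 ⇒ 774841151

33554571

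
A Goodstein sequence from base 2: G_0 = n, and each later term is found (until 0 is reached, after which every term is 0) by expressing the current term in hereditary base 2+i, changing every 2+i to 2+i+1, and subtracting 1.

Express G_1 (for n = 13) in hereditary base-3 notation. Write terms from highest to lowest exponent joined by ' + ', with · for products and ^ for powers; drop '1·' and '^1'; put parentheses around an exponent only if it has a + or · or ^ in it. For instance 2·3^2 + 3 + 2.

step 0: 13 = 2^(2 + 1) + 2^2 + 1; sub 3 for 2: 3^(3 + 1) + 3^3 + 1; = 109; G_1 = 109−1 = 108
step 1: 108 = 3^(3 + 1) + 3^3; sub 4 for 3: 4^(4 + 1) + 4^4; = 1280; G_2 = 1280−1 = 1279

3^(3 + 1) + 3^3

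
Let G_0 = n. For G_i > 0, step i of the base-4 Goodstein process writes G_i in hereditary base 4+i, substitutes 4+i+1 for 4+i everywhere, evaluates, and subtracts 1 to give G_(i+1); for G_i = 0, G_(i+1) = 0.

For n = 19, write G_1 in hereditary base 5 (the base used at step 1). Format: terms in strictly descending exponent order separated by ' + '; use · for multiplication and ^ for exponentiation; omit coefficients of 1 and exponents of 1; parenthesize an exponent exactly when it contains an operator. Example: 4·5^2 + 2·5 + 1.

step 0: 19 = 4^2 + 3; sub 5 for 4: 5^2 + 3; = 28; G_1 = 28−1 = 27
step 1: 27 = 5^2 + 2; sub 6 for 5: 6^2 + 2; = 38; G_2 = 38−1 = 37

5^2 + 2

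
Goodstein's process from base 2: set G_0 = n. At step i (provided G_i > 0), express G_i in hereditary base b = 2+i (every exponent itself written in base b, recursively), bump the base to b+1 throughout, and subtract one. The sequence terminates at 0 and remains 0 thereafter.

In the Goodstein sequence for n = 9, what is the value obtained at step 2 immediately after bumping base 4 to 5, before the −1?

base 2: 9 = 2^(2 + 1) + 1; at 3: 3^(3 + 1) + 1 = 82; next = 81
base 3: 81 = 3^(3 + 1); at 4: 4^(4 + 1) = 1024; next = 1023
base 4: 1023 = 3·4^4 + 3·4^3 + 3·4^2 + 3·4 + 3; at 5: 3·5^5 + 3·5^3 + 3·5^2 + 3·5 + 3 = 9843; next = 9842

9843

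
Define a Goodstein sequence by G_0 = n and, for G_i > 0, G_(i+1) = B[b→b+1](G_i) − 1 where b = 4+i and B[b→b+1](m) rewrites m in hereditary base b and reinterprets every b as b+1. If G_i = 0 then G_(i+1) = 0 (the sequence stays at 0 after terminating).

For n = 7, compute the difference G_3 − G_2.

G_0=7  [base 4] 4 + 3  →[4↦5]→  5 + 3 = 8  −1 ⇒ G_1=7
G_1=7  [base 5] 5 + 2  →[5↦6]→  6 + 2 = 8  −1 ⇒ G_2=7
G_2=7  [base 6] 6 + 1  →[6↦7]→  7 + 1 = 8  −1 ⇒ G_3=7

0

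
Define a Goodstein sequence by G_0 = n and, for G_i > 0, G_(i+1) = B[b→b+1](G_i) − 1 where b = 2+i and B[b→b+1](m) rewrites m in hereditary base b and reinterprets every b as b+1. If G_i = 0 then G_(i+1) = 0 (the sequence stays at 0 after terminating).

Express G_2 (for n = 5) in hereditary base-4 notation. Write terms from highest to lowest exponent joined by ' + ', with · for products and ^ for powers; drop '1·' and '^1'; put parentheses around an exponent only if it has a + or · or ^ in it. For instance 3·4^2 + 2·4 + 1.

3·4^3 + 3·4^2 + 3·4 + 3

step 0: 5 = 2^2 + 1; sub 3 for 2: 3^3 + 1; = 28; G_1 = 28−1 = 27
step 1: 27 = 3^3; sub 4 for 3: 4^4; = 256; G_2 = 256−1 = 255
step 2: 255 = 3·4^3 + 3·4^2 + 3·4 + 3; sub 5 for 4: 3·5^3 + 3·5^2 + 3·5 + 3; = 468; G_3 = 468−1 = 467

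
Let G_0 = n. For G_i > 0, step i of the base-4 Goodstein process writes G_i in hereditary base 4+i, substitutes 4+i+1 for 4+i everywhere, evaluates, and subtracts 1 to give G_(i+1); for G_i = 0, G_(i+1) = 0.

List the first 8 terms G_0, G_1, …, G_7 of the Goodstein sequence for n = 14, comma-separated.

(0) 14|_4 = 3·4 + 2 ↦ 3·5 + 2|_5 = 17 ⇒ 16
(1) 16|_5 = 3·5 + 1 ↦ 3·6 + 1|_6 = 19 ⇒ 18
(2) 18|_6 = 3·6 ↦ 3·7|_7 = 21 ⇒ 20
(3) 20|_7 = 2·7 + 6 ↦ 2·8 + 6|_8 = 22 ⇒ 21
(4) 21|_8 = 2·8 + 5 ↦ 2·9 + 5|_9 = 23 ⇒ 22
(5) 22|_9 = 2·9 + 4 ↦ 2·10 + 4|_10 = 24 ⇒ 23
(6) 23|_10 = 2·10 + 3 ↦ 2·11 + 3|_11 = 25 ⇒ 24

14, 16, 18, 20, 21, 22, 23, 24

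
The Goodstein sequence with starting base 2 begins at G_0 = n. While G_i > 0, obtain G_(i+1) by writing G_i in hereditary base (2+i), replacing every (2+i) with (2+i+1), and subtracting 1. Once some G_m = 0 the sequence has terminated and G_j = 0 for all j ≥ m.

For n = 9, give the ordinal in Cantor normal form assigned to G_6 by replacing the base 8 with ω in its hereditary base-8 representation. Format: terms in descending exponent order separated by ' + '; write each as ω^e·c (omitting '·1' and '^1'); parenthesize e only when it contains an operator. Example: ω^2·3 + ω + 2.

step 0: 9 = 2^(2 + 1) + 1; sub 3 for 2: 3^(3 + 1) + 1; = 82; G_1 = 82−1 = 81
step 1: 81 = 3^(3 + 1); sub 4 for 3: 4^(4 + 1); = 1024; G_2 = 1024−1 = 1023
step 2: 1023 = 3·4^4 + 3·4^3 + 3·4^2 + 3·4 + 3; sub 5 for 4: 3·5^5 + 3·5^3 + 3·5^2 + 3·5 + 3; = 9843; G_3 = 9843−1 = 9842
step 3: 9842 = 3·5^5 + 3·5^3 + 3·5^2 + 3·5 + 2; sub 6 for 5: 3·6^6 + 3·6^3 + 3·6^2 + 3·6 + 2; = 140744; G_4 = 140744−1 = 140743
step 4: 140743 = 3·6^6 + 3·6^3 + 3·6^2 + 3·6 + 1; sub 7 for 6: 3·7^7 + 3·7^3 + 3·7^2 + 3·7 + 1; = 2471827; G_5 = 2471827−1 = 2471826
step 5: 2471826 = 3·7^7 + 3·7^3 + 3·7^2 + 3·7; sub 8 for 7: 3·8^8 + 3·8^3 + 3·8^2 + 3·8; = 50333400; G_6 = 50333400−1 = 50333399
step 6: 50333399 = 3·8^8 + 3·8^3 + 3·8^2 + 2·8 + 7; sub 9 for 8: 3·9^9 + 3·9^3 + 3·9^2 + 2·9 + 7; = 1162263922; G_7 = 1162263922−1 = 1162263921

ω^ω·3 + ω^3·3 + ω^2·3 + ω·2 + 7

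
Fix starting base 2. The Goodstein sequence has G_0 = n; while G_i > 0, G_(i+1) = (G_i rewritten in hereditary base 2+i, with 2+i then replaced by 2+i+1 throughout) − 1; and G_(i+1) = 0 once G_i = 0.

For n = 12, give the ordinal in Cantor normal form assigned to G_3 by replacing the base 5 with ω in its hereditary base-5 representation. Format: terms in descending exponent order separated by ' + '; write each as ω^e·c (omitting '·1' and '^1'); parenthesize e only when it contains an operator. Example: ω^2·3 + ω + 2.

i=0: 12 = 2^(2 + 1) + 2^2 (b=2); 2→3: 3^(3 + 1) + 3^3 = 108; 108−1 = 107
i=1: 107 = 3^(3 + 1) + 2·3^2 + 2·3 + 2 (b=3); 3→4: 4^(4 + 1) + 2·4^2 + 2·4 + 2 = 1066; 1066−1 = 1065
i=2: 1065 = 4^(4 + 1) + 2·4^2 + 2·4 + 1 (b=4); 4→5: 5^(5 + 1) + 2·5^2 + 2·5 + 1 = 15686; 15686−1 = 15685
i=3: 15685 = 5^(5 + 1) + 2·5^2 + 2·5 (b=5); 5→6: 6^(6 + 1) + 2·6^2 + 2·6 = 280020; 280020−1 = 280019

ω^(ω + 1) + ω^2·2 + ω·2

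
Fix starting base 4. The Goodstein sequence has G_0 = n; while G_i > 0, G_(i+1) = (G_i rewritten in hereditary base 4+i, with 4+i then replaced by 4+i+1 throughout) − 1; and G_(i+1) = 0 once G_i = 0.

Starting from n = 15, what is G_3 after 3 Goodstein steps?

[0] 15 ≡ 3·4 + 3 (base 4). Lift 5: 18. −1: 17.
[1] 17 ≡ 3·5 + 2 (base 5). Lift 6: 20. −1: 19.
[2] 19 ≡ 3·6 + 1 (base 6). Lift 7: 22. −1: 21.
[3] 21 ≡ 3·7 (base 7). Lift 8: 24. −1: 23.

21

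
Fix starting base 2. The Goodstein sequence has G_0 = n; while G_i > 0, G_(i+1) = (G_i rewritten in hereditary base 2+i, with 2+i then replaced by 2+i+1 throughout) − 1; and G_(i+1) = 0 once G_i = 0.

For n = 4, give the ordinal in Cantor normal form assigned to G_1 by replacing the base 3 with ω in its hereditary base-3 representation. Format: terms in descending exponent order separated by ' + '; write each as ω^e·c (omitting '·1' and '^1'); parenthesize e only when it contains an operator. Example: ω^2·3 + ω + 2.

G_0=4  [base 2] 2^2  →[2↦3]→  3^3 = 27  −1 ⇒ G_1=26
G_1=26  [base 3] 2·3^2 + 2·3 + 2  →[3↦4]→  2·4^2 + 2·4 + 2 = 42  −1 ⇒ G_2=41

ω^2·2 + ω·2 + 2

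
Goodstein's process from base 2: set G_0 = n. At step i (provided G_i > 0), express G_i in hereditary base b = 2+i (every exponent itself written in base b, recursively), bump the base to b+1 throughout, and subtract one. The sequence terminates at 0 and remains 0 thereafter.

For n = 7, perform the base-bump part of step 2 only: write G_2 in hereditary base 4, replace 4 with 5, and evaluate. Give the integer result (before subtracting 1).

step 0: 7 = 2^2 + 2 + 1; sub 3 for 2: 3^3 + 3 + 1; = 31; G_1 = 31−1 = 30
step 1: 30 = 3^3 + 3; sub 4 for 3: 4^4 + 4; = 260; G_2 = 260−1 = 259
step 2: 259 = 4^4 + 3; sub 5 for 4: 5^5 + 3; = 3128; G_3 = 3128−1 = 3127

3128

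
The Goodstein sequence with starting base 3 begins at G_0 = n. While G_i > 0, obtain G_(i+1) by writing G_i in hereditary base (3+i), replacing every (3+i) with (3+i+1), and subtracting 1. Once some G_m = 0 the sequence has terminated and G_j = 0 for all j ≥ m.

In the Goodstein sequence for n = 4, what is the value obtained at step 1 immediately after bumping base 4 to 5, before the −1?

5

base 3: 4 = 3 + 1; at 4: 4 + 1 = 5; next = 4
base 4: 4 = 4; at 5: 5 = 5; next = 4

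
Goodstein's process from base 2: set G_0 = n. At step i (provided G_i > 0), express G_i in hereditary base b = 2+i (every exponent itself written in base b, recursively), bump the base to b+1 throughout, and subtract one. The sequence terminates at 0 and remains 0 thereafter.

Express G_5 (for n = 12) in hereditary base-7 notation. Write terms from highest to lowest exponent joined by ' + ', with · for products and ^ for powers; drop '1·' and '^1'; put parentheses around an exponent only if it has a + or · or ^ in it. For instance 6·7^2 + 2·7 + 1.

7^(7 + 1) + 2·7^2 + 7 + 4

(0) 12|_2 = 2^(2 + 1) + 2^2 ↦ 3^(3 + 1) + 3^3|_3 = 108 ⇒ 107
(1) 107|_3 = 3^(3 + 1) + 2·3^2 + 2·3 + 2 ↦ 4^(4 + 1) + 2·4^2 + 2·4 + 2|_4 = 1066 ⇒ 1065
(2) 1065|_4 = 4^(4 + 1) + 2·4^2 + 2·4 + 1 ↦ 5^(5 + 1) + 2·5^2 + 2·5 + 1|_5 = 15686 ⇒ 15685
(3) 15685|_5 = 5^(5 + 1) + 2·5^2 + 2·5 ↦ 6^(6 + 1) + 2·6^2 + 2·6|_6 = 280020 ⇒ 280019
(4) 280019|_6 = 6^(6 + 1) + 2·6^2 + 6 + 5 ↦ 7^(7 + 1) + 2·7^2 + 7 + 5|_7 = 5764911 ⇒ 5764910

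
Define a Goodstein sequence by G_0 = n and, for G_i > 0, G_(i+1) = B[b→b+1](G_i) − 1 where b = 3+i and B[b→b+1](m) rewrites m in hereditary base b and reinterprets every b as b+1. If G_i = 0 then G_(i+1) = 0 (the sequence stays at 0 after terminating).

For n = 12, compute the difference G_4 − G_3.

12

(0) 12|_3 = 3^2 + 3 ↦ 4^2 + 4|_4 = 20 ⇒ 19
(1) 19|_4 = 4^2 + 3 ↦ 5^2 + 3|_5 = 28 ⇒ 27
(2) 27|_5 = 5^2 + 2 ↦ 6^2 + 2|_6 = 38 ⇒ 37
(3) 37|_6 = 6^2 + 1 ↦ 7^2 + 1|_7 = 50 ⇒ 49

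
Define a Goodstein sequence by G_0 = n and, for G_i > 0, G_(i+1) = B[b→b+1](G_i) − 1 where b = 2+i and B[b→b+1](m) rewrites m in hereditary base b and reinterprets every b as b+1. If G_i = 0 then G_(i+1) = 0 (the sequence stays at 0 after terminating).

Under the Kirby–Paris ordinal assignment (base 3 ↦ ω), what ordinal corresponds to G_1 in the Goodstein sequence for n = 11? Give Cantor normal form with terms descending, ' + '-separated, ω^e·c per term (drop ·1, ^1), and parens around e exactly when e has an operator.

step 0: 11 = 2^(2 + 1) + 2 + 1; sub 3 for 2: 3^(3 + 1) + 3 + 1; = 85; G_1 = 85−1 = 84
step 1: 84 = 3^(3 + 1) + 3; sub 4 for 3: 4^(4 + 1) + 4; = 1028; G_2 = 1028−1 = 1027

ω^(ω + 1) + ω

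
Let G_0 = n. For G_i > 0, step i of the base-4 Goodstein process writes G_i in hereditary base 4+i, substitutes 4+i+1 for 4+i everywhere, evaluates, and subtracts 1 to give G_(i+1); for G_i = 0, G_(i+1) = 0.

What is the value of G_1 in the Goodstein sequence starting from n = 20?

(0) 20|_4 = 4^2 + 4 ↦ 5^2 + 5|_5 = 30 ⇒ 29
(1) 29|_5 = 5^2 + 4 ↦ 6^2 + 4|_6 = 40 ⇒ 39

29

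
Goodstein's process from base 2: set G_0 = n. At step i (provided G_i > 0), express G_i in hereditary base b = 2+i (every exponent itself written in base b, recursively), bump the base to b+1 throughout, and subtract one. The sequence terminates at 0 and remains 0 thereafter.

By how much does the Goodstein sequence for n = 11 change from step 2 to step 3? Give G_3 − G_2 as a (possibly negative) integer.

14600

(0) 11|_2 = 2^(2 + 1) + 2 + 1 ↦ 3^(3 + 1) + 3 + 1|_3 = 85 ⇒ 84
(1) 84|_3 = 3^(3 + 1) + 3 ↦ 4^(4 + 1) + 4|_4 = 1028 ⇒ 1027
(2) 1027|_4 = 4^(4 + 1) + 3 ↦ 5^(5 + 1) + 3|_5 = 15628 ⇒ 15627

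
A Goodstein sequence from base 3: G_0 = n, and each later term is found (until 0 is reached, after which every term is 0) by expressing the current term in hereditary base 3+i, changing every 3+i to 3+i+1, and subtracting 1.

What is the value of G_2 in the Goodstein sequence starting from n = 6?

6 —HB3→ 2·3 —bump→ 2·4 = 8 —(−1)→ 7
7 —HB4→ 4 + 3 —bump→ 5 + 3 = 8 —(−1)→ 7

7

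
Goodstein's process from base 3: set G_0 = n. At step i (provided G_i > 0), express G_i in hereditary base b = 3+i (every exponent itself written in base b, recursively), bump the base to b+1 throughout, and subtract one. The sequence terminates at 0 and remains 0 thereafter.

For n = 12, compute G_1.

[0] 12 ≡ 3^2 + 3 (base 3). Lift 4: 20. −1: 19.
[1] 19 ≡ 4^2 + 3 (base 4). Lift 5: 28. −1: 27.

19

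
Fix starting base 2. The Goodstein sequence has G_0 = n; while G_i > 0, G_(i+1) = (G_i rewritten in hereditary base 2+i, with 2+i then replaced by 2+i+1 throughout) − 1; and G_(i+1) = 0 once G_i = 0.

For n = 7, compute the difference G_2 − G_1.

(0) 7|_2 = 2^2 + 2 + 1 ↦ 3^3 + 3 + 1|_3 = 31 ⇒ 30
(1) 30|_3 = 3^3 + 3 ↦ 4^4 + 4|_4 = 260 ⇒ 259

229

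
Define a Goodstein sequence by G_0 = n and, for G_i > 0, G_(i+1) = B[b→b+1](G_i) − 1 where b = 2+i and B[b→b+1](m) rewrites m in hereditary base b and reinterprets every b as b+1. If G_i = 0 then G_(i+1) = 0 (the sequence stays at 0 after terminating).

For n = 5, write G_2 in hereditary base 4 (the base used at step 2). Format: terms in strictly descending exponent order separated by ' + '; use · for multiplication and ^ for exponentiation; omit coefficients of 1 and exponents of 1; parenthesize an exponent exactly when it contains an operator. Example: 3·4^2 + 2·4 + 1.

3·4^3 + 3·4^2 + 3·4 + 3

base 2: 5 = 2^2 + 1; at 3: 3^3 + 1 = 28; next = 27
base 3: 27 = 3^3; at 4: 4^4 = 256; next = 255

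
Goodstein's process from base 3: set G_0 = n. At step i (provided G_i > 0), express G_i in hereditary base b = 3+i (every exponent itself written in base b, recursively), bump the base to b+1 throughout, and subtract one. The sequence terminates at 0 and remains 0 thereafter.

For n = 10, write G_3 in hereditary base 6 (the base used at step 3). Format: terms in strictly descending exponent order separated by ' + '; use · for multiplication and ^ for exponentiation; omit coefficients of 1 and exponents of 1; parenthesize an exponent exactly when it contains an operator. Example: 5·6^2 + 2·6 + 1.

4·6 + 3

base 3: 10 = 3^2 + 1; at 4: 4^2 + 1 = 17; next = 16
base 4: 16 = 4^2; at 5: 5^2 = 25; next = 24
base 5: 24 = 4·5 + 4; at 6: 4·6 + 4 = 28; next = 27
base 6: 27 = 4·6 + 3; at 7: 4·7 + 3 = 31; next = 30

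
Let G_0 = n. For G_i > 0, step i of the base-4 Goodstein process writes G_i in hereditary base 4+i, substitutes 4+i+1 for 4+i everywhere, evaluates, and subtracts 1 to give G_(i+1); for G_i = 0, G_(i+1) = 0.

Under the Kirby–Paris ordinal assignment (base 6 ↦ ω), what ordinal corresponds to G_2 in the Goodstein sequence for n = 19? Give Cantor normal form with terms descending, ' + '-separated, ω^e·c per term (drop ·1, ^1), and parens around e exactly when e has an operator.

19 —HB4→ 4^2 + 3 —bump→ 5^2 + 3 = 28 —(−1)→ 27
27 —HB5→ 5^2 + 2 —bump→ 6^2 + 2 = 38 —(−1)→ 37

ω^2 + 1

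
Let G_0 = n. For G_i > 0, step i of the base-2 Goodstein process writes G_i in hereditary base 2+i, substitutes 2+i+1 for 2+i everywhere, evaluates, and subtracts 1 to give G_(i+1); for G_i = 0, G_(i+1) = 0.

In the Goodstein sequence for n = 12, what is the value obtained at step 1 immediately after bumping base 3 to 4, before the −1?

1066

[0] 12 ≡ 2^(2 + 1) + 2^2 (base 2). Lift 3: 108. −1: 107.
[1] 107 ≡ 3^(3 + 1) + 2·3^2 + 2·3 + 2 (base 3). Lift 4: 1066. −1: 1065.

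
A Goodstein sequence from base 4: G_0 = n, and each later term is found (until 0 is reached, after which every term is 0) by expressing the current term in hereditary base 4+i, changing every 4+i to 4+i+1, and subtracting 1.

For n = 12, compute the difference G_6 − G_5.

1

G_0 = 12. HB_4(12) = 3·4. Bump = 15. G_1 = 14.
G_1 = 14. HB_5(14) = 2·5 + 4. Bump = 16. G_2 = 15.
G_2 = 15. HB_6(15) = 2·6 + 3. Bump = 17. G_3 = 16.
G_3 = 16. HB_7(16) = 2·7 + 2. Bump = 18. G_4 = 17.
G_4 = 17. HB_8(17) = 2·8 + 1. Bump = 19. G_5 = 18.
G_5 = 18. HB_9(18) = 2·9. Bump = 20. G_6 = 19.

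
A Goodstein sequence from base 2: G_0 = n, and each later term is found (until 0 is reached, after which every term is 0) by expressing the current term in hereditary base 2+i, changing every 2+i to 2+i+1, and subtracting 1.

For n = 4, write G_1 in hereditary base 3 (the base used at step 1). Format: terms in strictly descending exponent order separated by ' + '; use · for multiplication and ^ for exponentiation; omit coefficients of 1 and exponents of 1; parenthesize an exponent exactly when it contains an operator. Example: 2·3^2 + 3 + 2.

2·3^2 + 2·3 + 2

G_0 = 4. HB_2(4) = 2^2. Bump = 27. G_1 = 26.
G_1 = 26. HB_3(26) = 2·3^2 + 2·3 + 2. Bump = 42. G_2 = 41.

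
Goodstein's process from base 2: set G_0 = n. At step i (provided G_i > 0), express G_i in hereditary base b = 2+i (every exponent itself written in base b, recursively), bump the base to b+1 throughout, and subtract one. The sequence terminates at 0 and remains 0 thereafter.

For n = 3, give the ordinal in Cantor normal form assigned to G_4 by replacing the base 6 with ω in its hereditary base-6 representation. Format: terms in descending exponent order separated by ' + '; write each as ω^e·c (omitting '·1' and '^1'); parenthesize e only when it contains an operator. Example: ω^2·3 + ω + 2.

1

base 2: 3 = 2 + 1; at 3: 3 + 1 = 4; next = 3
base 3: 3 = 3; at 4: 4 = 4; next = 3
base 4: 3 = 3; at 5: 3 = 3; next = 2
base 5: 2 = 2; at 6: 2 = 2; next = 1
base 6: 1 = 1; at 7: 1 = 1; next = 0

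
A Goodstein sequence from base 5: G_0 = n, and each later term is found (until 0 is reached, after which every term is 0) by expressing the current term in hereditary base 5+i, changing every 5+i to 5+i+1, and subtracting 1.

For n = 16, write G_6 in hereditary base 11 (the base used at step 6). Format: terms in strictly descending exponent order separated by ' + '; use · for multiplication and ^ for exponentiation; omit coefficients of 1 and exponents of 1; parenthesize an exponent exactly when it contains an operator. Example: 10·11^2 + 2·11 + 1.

2·11 + 2

G_0 = 16. HB_5(16) = 3·5 + 1. Bump = 19. G_1 = 18.
G_1 = 18. HB_6(18) = 3·6. Bump = 21. G_2 = 20.
G_2 = 20. HB_7(20) = 2·7 + 6. Bump = 22. G_3 = 21.
G_3 = 21. HB_8(21) = 2·8 + 5. Bump = 23. G_4 = 22.
G_4 = 22. HB_9(22) = 2·9 + 4. Bump = 24. G_5 = 23.
G_5 = 23. HB_10(23) = 2·10 + 3. Bump = 25. G_6 = 24.
G_6 = 24. HB_11(24) = 2·11 + 2. Bump = 26. G_7 = 25.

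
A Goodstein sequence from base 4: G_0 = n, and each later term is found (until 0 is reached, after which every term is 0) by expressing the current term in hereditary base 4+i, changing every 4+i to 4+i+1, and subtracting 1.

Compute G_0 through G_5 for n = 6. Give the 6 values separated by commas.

6, 6, 6, 6, 5, 4

[0] 6 ≡ 4 + 2 (base 4). Lift 5: 7. −1: 6.
[1] 6 ≡ 5 + 1 (base 5). Lift 6: 7. −1: 6.
[2] 6 ≡ 6 (base 6). Lift 7: 7. −1: 6.
[3] 6 ≡ 6 (base 7). Lift 8: 6. −1: 5.
[4] 5 ≡ 5 (base 8). Lift 9: 5. −1: 4.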